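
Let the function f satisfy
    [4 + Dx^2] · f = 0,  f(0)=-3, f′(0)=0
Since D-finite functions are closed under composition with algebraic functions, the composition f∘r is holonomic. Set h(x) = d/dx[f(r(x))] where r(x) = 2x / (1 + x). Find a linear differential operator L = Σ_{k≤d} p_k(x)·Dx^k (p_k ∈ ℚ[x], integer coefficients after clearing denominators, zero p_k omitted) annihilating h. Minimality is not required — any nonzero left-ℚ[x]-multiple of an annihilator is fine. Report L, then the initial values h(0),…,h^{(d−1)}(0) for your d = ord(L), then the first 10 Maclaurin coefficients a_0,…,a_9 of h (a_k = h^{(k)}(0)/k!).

L = (22 + 12·x + 6·x^2) + (6 + 18·x + 18·x^2 + 6·x^3)·Dx + (1 + 4·x + 6·x^2 + 4·x^3 + x^4)·Dx^2  (order 2).
h: a_k = 0, 48, -144, 160, 160, -5488/5, 13776/5, -100544/21, 215232/35, -4689808/945, …
ICs: h(0) = 0, h′(0) = 48.

f: a_k = -3, 0, 6, 0, -2, 0, 4/15, 0, -2/105, 0, …
Substitute x→r, Dx→(1/r')Dx; clear ⇒ L₀.
Derive L from L₀ (diff closure).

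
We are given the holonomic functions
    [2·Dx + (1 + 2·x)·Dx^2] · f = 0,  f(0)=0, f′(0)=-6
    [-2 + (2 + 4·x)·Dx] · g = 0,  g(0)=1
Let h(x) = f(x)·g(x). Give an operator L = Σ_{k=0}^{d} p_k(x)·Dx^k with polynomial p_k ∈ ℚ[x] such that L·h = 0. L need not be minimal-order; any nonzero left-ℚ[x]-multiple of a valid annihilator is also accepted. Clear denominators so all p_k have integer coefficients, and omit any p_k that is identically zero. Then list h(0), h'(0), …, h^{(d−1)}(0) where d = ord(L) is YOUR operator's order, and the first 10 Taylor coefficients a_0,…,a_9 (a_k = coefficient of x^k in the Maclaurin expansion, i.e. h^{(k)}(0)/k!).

L = 1 + (1 + 4·x + 4·x^2)·Dx^2  (order 2).
h: a_k = 0, -6, 0, 1, -2, 71/20, -31/5, 3043/280, -2689/140, 46027/1344, …
ICs: h(0) = 0, h′(0) = -6.

f: a_k = 0, -6, 6, -8, 12, -96/5, 32, -384/7, 96, -512/3, …
g: a_k = 1, 1, -1/2, 1/2, -5/8, 7/8, -21/16, 33/16, -429/128, 715/128, …
Product ⇒ symmetric product L₀, ord ≤ 2.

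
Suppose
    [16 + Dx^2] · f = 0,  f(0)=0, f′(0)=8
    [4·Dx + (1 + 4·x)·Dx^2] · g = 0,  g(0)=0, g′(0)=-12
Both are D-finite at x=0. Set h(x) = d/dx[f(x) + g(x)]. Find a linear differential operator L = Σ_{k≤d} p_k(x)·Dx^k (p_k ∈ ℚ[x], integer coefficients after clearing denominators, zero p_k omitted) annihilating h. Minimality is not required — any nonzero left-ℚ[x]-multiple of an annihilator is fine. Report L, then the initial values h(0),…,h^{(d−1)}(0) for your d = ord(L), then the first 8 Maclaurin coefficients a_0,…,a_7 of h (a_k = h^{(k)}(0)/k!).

L = (448 + 512·x + 1024·x^2) + (48 + 320·x + 768·x^2 + 1024·x^3)·Dx + (28 + 32·x + 64·x^2)·Dx^2 + (3 + 20·x + 48·x^2 + 64·x^3)·Dx^3  (order 3).
h: a_k = -4, 48, -256, 768, -8960/3, 12288, -2213888/45, 196608, …
ICs: h(0) = -4, h′(0) = 48, h′′(0) = -512.

f: a_k = 0, 8, 0, -64/3, 0, 256/15, 0, -2048/315, …
g: a_k = 0, -12, 24, -64, 192, -3072/5, 2048, -49152/7, …
f+g: L₀ = lclm(L_f,L_g), ord ≤ 2+2.
h₀' ⇒ L via d/dx closure of L₀.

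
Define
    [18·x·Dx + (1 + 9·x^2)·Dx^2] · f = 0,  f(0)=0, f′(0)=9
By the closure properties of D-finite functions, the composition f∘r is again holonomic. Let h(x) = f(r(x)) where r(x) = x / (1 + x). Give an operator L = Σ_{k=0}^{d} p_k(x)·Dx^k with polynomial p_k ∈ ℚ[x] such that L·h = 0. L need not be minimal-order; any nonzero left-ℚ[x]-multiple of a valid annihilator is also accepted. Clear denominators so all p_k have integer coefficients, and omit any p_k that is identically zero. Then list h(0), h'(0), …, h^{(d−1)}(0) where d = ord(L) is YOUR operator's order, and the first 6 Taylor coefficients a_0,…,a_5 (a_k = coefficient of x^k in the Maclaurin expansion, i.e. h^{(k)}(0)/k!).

f: a_k = 0, 9, 0, -27, 0, 729/5, …
L₀ from L_f via x↦r, Dx↦r'^{-1}Dx.
L = (2 + 20·x)·Dx + (1 + 2·x + 10·x^2)·Dx^2  (order 2).
h: a_k = 0, 9, -9, -18, 72, -36/5, …
ICs: h(0) = 0, h′(0) = 9.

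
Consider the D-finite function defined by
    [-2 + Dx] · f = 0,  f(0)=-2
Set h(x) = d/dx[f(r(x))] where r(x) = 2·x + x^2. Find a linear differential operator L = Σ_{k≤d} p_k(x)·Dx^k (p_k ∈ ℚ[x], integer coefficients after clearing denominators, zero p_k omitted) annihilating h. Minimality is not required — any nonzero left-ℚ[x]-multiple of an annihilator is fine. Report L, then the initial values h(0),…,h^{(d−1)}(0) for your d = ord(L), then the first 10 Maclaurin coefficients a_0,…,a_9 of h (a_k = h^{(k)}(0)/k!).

L = (5 + 8·x + 4·x^2) + (-1 - x)·Dx  (order 1).
h: a_k = -8, -40, -112, -688/3, -1136/3, -7984/15, -5920/9, -230176/315, -233488/315, -281392/405, …
ICs: h(0) = -8.

f: a_k = -2, -4, -4, -8/3, -4/3, -8/15, -8/45, -16/315, -4/315, -8/2835, …
f∘r: x↦r, Dx↦Dx/r' in L_f ⇒ L₀.
Differentiate: ansatz ord ≤ ord L₀ ⇒ L.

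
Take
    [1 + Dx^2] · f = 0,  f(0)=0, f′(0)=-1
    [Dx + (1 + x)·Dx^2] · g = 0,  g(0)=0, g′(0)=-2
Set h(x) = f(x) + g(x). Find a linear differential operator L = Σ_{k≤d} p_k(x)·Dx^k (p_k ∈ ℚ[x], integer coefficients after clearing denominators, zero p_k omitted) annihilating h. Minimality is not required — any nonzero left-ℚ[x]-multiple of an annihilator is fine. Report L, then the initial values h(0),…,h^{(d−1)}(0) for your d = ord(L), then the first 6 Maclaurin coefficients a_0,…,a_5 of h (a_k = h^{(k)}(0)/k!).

f: a_k = 0, -1, 0, 1/6, 0, -1/120, …
g: a_k = 0, -2, 1, -2/3, 1/2, -2/5, …
h₀=f+g: left-lcm gives L₀, ord ≤ 4.
L = (7 + 2·x + x^2)·Dx + (3 + 5·x + 3·x^2 + x^3)·Dx^2 + (7 + 2·x + x^2)·Dx^3 + (3 + 5·x + 3·x^2 + x^3)·Dx^4  (order 4).
h: a_k = 0, -3, 1, -1/2, 1/2, -49/120, …
ICs: h(0) = 0, h′(0) = -3, h′′(0) = 2, h′′′(0) = -3.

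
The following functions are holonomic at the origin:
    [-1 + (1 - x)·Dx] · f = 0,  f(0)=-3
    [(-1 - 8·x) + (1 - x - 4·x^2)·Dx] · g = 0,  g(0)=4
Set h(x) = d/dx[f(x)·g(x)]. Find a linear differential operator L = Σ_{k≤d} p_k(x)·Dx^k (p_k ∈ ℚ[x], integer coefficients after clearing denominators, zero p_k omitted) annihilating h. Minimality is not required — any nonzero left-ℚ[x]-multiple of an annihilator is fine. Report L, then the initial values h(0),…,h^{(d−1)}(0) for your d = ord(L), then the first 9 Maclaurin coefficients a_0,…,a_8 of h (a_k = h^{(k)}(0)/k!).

L = (7 + 6·x + 3·x^2 - 96·x^3 + 96·x^4) + (-1 - x + 15·x^2 - 7·x^3 - 30·x^4 + 24·x^5)·Dx  (order 1).
h: a_k = -24, -168, -576, -2160, -6600, -20952, -61488, -182112, -521208, …
ICs: h(0) = -24.

f: a_k = -3, -3, -3, -3, -3, -3, -3, -3, -3, …
g: a_k = 4, 4, 20, 36, 116, 260, 724, 1764, 4660, …
h₀=f·g: eliminate ⇒ L₀, order ≤ 1·1.
Derive L from L₀ (diff closure).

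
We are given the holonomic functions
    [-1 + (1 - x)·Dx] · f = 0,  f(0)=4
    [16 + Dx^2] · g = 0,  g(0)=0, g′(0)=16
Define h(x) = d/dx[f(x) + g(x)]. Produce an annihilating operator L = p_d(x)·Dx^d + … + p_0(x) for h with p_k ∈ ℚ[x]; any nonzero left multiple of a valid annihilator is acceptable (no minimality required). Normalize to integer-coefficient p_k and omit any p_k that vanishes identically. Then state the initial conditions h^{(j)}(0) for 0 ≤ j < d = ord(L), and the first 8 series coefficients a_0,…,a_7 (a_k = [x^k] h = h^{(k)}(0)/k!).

f: a_k = 4, 4, 4, 4, 4, 4, 4, 4, …
g: a_k = 0, 16, 0, -128/3, 0, 512/15, 0, -4096/315, …
Sum ⇒ L₀ = lclm(L_f,L_g) in ℚ(x)⟨Dx⟩.
Differentiate: ansatz ord ≤ ord L₀ ⇒ L.
L = (448 - 512·x + 256·x^2) + (-176 + 432·x - 384·x^2 + 128·x^3)·Dx + (28 - 32·x + 16·x^2)·Dx^2 + (-11 + 27·x - 24·x^2 + 8·x^3)·Dx^3  (order 3).
h: a_k = 20, 8, -116, 16, 572/3, 24, -2836/45, 32, …
ICs: h(0) = 20, h′(0) = 8, h′′(0) = -232.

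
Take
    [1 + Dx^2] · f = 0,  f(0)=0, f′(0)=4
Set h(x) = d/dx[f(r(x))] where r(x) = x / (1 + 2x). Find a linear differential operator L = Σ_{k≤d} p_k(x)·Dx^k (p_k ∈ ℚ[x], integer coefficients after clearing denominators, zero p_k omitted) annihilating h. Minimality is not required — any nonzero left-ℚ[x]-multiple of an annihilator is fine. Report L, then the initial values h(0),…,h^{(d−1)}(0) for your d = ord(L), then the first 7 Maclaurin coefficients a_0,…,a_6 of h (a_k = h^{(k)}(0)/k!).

L = (25 + 96·x + 96·x^2) + (12 + 72·x + 144·x^2 + 96·x^3)·Dx + (1 + 8·x + 24·x^2 + 32·x^3 + 16·x^4)·Dx^2  (order 2).
h: a_k = 4, -16, 46, -112, 1441/6, -450, 123479/180, …
ICs: h(0) = 4, h′(0) = -16.

f: a_k = 0, 4, 0, -2/3, 0, 1/30, 0, …
f∘r: x↦r, Dx↦Dx/r' in L_f ⇒ L₀.
h=h₀': d/dx-closure on L₀ ⇒ L.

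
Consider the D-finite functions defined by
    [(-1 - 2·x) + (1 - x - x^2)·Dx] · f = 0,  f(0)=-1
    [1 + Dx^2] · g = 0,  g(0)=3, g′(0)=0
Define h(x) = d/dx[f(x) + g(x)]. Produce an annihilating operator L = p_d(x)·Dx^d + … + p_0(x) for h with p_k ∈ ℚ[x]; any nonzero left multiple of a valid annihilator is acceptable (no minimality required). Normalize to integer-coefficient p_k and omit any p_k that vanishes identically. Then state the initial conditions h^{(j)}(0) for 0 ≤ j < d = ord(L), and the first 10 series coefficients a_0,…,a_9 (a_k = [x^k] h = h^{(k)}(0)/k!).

L = (124 + 358·x + 470·x^2 + 230·x^3 + 130·x^4 + 18·x^5 + 6·x^6) + (-19 - 29·x + 36·x^2 + 55·x^3 + 50·x^4 + 27·x^5 + 7·x^6 + 2·x^7)·Dx + (124 + 358·x + 470·x^2 + 230·x^3 + 130·x^4 + 18·x^5 + 6·x^6)·Dx^2 + (-19 - 29·x + 36·x^2 + 55·x^3 + 50·x^4 + 27·x^5 + 7·x^6 + 2·x^7)·Dx^3  (order 3).
h: a_k = -1, -7, -9, -39/2, -40, -3121/40, -147, -456959/1680, -495, -107654401/120960, …
ICs: h(0) = -1, h′(0) = -7, h′′(0) = -18.

f: a_k = -1, -1, -2, -3, -5, -8, -13, -21, -34, -55, …
g: a_k = 3, 0, -3/2, 0, 1/8, 0, -1/240, 0, 1/13440, 0, …
Weyl lclm of L_f,L_g ⇒ L₀ (ord ≤ 3).
h₀' ⇒ L via d/dx closure of L₀.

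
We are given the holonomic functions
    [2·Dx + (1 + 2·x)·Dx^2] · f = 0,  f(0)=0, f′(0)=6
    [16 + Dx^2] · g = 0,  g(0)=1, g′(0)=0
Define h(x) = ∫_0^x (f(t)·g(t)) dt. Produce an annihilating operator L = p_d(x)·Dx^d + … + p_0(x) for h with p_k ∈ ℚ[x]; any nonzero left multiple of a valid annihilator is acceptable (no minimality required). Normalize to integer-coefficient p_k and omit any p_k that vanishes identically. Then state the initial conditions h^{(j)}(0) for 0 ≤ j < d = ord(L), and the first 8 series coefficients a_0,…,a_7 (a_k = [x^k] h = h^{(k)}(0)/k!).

f: a_k = 0, 6, -6, 8, -12, 96/5, -32, 384/7, …
g: a_k = 1, 0, -8, 0, 32/3, 0, -256/45, 0, …
h₀=f·g: eliminate ⇒ L₀, order ≤ 2·2.
h=∫₀ˣh₀: take L = L₀·Dx.
L = (2688 + 27648·x + 93184·x^2 + 131072·x^3 + 65536·x^4)·Dx + (896 + 5888·x + 12288·x^2 + 8192·x^3)·Dx^2 + (408 + 3712·x + 11904·x^2 + 16384·x^3 + 8192·x^4)·Dx^3 + (56 + 368·x + 768·x^2 + 512·x^3)·Dx^4 + (15 + 124·x + 380·x^2 + 512·x^3 + 256·x^4)·Dx^5  (order 5).
h: a_k = 0, 0, 3, -2, -10, 36/5, 16/5, 0, …
ICs: h(0) = 0, h′(0) = 0, h′′(0) = 6, h′′′(0) = -12, h′′′′(0) = -240.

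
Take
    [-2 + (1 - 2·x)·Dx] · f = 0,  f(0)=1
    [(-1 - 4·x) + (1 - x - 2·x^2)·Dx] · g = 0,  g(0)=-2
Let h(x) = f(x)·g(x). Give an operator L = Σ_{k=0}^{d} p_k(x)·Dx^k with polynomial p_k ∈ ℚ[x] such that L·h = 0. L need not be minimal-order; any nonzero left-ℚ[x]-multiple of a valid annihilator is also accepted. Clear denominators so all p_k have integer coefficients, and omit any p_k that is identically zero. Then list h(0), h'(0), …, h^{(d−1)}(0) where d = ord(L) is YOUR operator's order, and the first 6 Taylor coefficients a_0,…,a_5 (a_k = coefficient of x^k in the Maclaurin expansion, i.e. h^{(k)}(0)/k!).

L = (3 + 6·x) + (-1 + x + 2·x^2)·Dx  (order 1).
h: a_k = -2, -6, -18, -46, -114, -270, …
ICs: h(0) = -2.

f: a_k = 1, 2, 4, 8, 16, 32, …
g: a_k = -2, -2, -6, -10, -22, -42, …
h₀=f·g: eliminate ⇒ L₀, order ≤ 1·1.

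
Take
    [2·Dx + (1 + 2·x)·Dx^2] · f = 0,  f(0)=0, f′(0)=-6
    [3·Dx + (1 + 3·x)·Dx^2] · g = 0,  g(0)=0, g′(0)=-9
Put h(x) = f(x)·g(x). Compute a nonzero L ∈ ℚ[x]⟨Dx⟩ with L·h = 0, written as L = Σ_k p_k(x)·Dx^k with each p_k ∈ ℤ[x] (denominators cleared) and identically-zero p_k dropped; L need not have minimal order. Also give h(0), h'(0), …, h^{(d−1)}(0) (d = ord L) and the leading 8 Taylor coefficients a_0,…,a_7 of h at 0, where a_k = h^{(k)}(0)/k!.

L = (156 + 720·x + 864·x^2)·Dx + (310 + 2244·x + 5400·x^2 + 4320·x^3)·Dx^2 + (88 + 860·x + 3132·x^2 + 5040·x^3 + 3024·x^4)·Dx^3 + (5 + 62·x + 305·x^2 + 744·x^3 + 900·x^4 + 432·x^5)·Dx^4  (order 4).
h: a_k = 0, 0, 54, -135, 315, -1485/2, 17901/10, -4419, …
ICs: h(0) = 0, h′(0) = 0, h′′(0) = 108, h′′′(0) = -810.

f: a_k = 0, -6, 6, -8, 12, -96/5, 32, -384/7, …
g: a_k = 0, -9, 27/2, -27, 243/4, -729/5, 729/2, -6561/7, …
Sym-product of L_f,L_g gives L₀ (≤ ord 4).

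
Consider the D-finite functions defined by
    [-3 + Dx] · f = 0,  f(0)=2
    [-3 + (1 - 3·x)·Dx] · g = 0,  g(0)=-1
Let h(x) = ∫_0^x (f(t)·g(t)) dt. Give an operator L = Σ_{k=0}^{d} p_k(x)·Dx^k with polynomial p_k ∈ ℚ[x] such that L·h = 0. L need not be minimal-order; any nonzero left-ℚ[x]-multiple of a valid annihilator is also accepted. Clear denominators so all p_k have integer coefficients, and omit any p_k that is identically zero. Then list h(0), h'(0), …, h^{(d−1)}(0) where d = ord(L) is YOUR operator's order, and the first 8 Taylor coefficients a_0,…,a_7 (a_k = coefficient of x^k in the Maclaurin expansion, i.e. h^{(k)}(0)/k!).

f: a_k = 2, 6, 9, 9, 27/4, 81/20, 81/40, 243/280, …
g: a_k = -1, -3, -9, -27, -81, -243, -729, -2187, …
h₀=f·g: eliminate ⇒ L₀, order ≤ 1·1.
∫: right-multiply L₀ by Dx.
L = (6 - 9·x)·Dx + (-1 + 3·x)·Dx^2  (order 2).
h: a_k = 0, -2, -6, -15, -36, -351/4, -4401/20, -158517/280, …
ICs: h(0) = 0, h′(0) = -2.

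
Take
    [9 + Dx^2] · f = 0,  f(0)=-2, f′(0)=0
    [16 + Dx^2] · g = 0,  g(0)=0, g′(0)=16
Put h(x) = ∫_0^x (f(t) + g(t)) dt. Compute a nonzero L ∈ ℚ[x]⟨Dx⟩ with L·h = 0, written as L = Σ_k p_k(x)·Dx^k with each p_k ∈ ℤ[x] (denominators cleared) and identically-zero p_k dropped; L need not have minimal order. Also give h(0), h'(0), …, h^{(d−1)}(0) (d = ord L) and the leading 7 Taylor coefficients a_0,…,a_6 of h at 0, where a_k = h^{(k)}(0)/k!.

f: a_k = -2, 0, 9, 0, -27/4, 0, 81/40, …
g: a_k = 0, 16, 0, -128/3, 0, 512/15, 0, …
f+g: L₀ = lclm(L_f,L_g), ord ≤ 2+2.
Integrate: L := L₀·Dx.
L = 144·Dx + 25·Dx^3 + Dx^5  (order 5).
h: a_k = 0, -2, 8, 3, -32/3, -27/20, 256/45, …
ICs: h(0) = 0, h′(0) = -2, h′′(0) = 16, h′′′(0) = 18, h′′′′(0) = -256.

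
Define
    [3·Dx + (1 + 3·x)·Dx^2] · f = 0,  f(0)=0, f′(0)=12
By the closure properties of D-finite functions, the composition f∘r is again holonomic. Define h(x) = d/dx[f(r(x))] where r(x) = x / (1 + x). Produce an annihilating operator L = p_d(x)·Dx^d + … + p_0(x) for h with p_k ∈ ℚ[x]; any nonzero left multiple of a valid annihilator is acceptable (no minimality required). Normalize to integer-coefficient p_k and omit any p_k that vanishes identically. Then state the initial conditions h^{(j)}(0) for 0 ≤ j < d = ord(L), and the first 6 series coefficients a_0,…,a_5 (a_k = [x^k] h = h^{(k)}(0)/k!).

f: a_k = 0, 12, -18, 36, -81, 972/5, …
Substitute x→r, Dx→(1/r')Dx; clear ⇒ L₀.
Differentiate: ansatz ord ≤ ord L₀ ⇒ L.
L = (5 + 8·x) + (1 + 5·x + 4·x^2)·Dx  (order 1).
h: a_k = 12, -60, 252, -1020, 4092, -16380, …
ICs: h(0) = 12.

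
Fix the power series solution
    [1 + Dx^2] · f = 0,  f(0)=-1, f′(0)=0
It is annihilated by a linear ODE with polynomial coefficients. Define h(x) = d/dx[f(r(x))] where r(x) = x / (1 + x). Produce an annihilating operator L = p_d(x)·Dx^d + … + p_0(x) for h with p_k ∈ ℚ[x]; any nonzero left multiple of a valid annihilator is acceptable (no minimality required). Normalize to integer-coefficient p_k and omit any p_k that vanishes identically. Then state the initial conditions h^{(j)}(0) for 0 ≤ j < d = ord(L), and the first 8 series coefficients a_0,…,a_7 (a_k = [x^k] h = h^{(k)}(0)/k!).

f: a_k = -1, 0, 1/2, 0, -1/24, 0, 1/720, 0, …
L₀ from L_f via x↦r, Dx↦r'^{-1}Dx.
h=h₀': d/dx-closure on L₀ ⇒ L.
L = (7 + 12·x + 6·x^2) + (6 + 18·x + 18·x^2 + 6·x^3)·Dx + (1 + 4·x + 6·x^2 + 4·x^3 + x^4)·Dx^2  (order 2).
h: a_k = 0, 1, -3, 35/6, -55/6, 1501/120, -609/40, 16699/1008, …
ICs: h(0) = 0, h′(0) = 1.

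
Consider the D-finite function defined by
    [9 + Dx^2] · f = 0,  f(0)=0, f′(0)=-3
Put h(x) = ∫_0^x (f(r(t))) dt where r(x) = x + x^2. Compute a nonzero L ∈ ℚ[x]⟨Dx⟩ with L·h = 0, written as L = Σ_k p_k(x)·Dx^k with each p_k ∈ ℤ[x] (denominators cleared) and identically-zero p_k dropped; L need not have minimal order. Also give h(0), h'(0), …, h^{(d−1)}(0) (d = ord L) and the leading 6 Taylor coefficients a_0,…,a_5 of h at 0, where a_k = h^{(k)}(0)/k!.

f: a_k = 0, -3, 0, 9/2, 0, -81/40, …
f∘r: x↦r, Dx↦Dx/r' in L_f ⇒ L₀.
h=∫h₀ ⇒ L = L₀·Dx.
L = (9 + 54·x + 108·x^2 + 72·x^3)·Dx - 2·Dx^2 + (1 + 2·x)·Dx^3  (order 3).
h: a_k = 0, 0, -3/2, -1, 9/8, 27/10, …
ICs: h(0) = 0, h′(0) = 0, h′′(0) = -3.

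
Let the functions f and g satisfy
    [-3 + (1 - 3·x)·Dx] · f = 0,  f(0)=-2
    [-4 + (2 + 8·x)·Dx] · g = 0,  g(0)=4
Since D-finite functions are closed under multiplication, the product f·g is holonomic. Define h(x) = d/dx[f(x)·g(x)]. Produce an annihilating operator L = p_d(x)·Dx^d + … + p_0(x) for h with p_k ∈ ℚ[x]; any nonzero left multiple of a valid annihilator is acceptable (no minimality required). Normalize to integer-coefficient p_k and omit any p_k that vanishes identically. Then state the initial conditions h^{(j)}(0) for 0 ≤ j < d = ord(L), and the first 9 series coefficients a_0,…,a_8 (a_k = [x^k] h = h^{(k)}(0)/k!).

f: a_k = -2, -6, -18, -54, -162, -486, -1458, -4374, -13122, …
g: a_k = 4, 8, -8, 16, -40, 112, -336, 1056, -3432, …
h₀=f·g: eliminate ⇒ L₀, order ≤ 1·1.
Derive L from L₀ (diff closure).
L = (26 + 180·x + 108·x^2) + (-5 - 11·x + 54·x^2 + 72·x^3)·Dx  (order 1).
h: a_k = -40, -208, -1032, -3808, -15400, -51408, -194712, -612672, -2273688, …
ICs: h(0) = -40.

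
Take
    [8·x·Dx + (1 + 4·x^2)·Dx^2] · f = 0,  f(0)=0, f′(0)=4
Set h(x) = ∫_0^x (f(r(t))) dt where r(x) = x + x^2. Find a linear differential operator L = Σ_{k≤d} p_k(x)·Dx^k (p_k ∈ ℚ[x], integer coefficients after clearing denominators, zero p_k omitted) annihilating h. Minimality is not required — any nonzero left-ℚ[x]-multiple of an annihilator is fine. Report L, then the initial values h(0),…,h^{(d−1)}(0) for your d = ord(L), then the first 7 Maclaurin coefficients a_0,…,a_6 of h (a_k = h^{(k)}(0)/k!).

L = (-2 + 8·x + 32·x^2 + 48·x^3 + 24·x^4)·Dx^2 + (1 + 2·x + 4·x^2 + 16·x^3 + 20·x^4 + 8·x^5)·Dx^3  (order 3).
h: a_k = 0, 0, 2, 4/3, -4/3, -16/5, -8/15, …
ICs: h(0) = 0, h′(0) = 0, h′′(0) = 4.

f: a_k = 0, 4, 0, -16/3, 0, 64/5, 0, …
L₀ from L_f via x↦r, Dx↦r'^{-1}Dx.
∫: right-multiply L₀ by Dx.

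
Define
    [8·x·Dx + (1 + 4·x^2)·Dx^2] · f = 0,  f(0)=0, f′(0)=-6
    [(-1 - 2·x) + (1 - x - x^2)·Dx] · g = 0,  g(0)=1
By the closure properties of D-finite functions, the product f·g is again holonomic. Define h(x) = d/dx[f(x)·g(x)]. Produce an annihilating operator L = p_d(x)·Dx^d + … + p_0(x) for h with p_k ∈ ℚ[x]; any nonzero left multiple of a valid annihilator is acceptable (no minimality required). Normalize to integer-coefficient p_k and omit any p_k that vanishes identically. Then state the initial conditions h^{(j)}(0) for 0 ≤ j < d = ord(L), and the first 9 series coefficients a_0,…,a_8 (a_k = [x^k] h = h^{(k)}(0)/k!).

L = (-10 + 264·x^2 + 384·x^3 + 576·x^4) + (7 + 22·x + 12·x^2 + 88·x^3 + 384·x^4 + 384·x^5)·Dx + (-1 - 3·x - 11·x^2 + 4·x^3 - 16·x^4 + 64·x^5 + 48·x^6)·Dx^2  (order 2).
h: a_k = -6, -12, -12, -40, -166, -1296/5, -754/5, -18128/35, -16188/7, …
ICs: h(0) = -6, h′(0) = -12.

f: a_k = 0, -6, 0, 8, 0, -96/5, 0, 384/7, 0, …
g: a_k = 1, 1, 2, 3, 5, 8, 13, 21, 34, …
L₀ := L_f ⊗_s L_g (sym. prod.), ord ≤ 2.
Differentiate: ansatz ord ≤ ord L₀ ⇒ L.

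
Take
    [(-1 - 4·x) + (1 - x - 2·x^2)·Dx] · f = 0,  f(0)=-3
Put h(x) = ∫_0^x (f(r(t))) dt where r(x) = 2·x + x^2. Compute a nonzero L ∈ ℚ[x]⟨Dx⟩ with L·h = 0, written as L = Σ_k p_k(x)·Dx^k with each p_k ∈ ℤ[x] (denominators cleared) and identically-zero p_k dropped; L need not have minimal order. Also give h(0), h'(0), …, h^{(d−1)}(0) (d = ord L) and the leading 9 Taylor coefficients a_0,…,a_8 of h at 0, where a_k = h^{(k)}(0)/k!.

f: a_k = -3, -3, -9, -15, -33, -63, -129, -255, -513, …
f∘r: x↦r, Dx↦Dx/r' in L_f ⇒ L₀.
h=∫h₀ ⇒ L = L₀·Dx.
L = (2 + 16·x + 8·x^2)·Dx + (-1 + 3·x + 6·x^2 + 2·x^3)·Dx^2  (order 2).
h: a_k = 0, -3, -3, -13, -39, -717/5, -527, -14103/7, -7839, …
ICs: h(0) = 0, h′(0) = -3.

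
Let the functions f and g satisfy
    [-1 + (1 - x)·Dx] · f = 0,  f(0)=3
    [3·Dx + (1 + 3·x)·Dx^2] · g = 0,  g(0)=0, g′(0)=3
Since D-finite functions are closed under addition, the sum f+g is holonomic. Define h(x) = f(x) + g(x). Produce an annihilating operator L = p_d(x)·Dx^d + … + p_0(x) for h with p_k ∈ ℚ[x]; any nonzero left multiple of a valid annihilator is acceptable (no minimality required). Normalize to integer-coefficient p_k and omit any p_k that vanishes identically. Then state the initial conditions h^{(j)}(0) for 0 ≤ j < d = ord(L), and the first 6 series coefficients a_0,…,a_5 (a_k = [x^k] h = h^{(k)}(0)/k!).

L = (54 + 18·x)·Dx + (-12 + 72·x + 36·x^2)·Dx^2 + (-5 - 13·x + 9·x^2 + 9·x^3)·Dx^3  (order 3).
h: a_k = 3, 6, -3/2, 12, -69/4, 258/5, …
ICs: h(0) = 3, h′(0) = 6, h′′(0) = -3.

f: a_k = 3, 3, 3, 3, 3, 3, …
g: a_k = 0, 3, -9/2, 9, -81/4, 243/5, …
f+g: L₀ = lclm(L_f,L_g), ord ≤ 1+2.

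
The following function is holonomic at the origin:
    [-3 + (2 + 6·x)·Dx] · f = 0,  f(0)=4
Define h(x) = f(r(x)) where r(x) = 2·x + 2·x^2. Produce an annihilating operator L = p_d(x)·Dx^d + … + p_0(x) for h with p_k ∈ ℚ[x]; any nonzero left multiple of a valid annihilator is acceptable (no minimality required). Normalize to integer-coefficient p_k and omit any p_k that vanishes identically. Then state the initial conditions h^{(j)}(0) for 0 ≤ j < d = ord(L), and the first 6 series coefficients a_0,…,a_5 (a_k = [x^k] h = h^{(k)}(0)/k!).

f: a_k = 4, 6, -9/2, 27/4, -405/32, 1701/64, …
L₀ from L_f via x↦r, Dx↦r'^{-1}Dx.
L = (-3 - 6·x) + (1 + 6·x + 6·x^2)·Dx  (order 1).
h: a_k = 4, 12, -6, 18, -117/2, 405/2, …
ICs: h(0) = 4.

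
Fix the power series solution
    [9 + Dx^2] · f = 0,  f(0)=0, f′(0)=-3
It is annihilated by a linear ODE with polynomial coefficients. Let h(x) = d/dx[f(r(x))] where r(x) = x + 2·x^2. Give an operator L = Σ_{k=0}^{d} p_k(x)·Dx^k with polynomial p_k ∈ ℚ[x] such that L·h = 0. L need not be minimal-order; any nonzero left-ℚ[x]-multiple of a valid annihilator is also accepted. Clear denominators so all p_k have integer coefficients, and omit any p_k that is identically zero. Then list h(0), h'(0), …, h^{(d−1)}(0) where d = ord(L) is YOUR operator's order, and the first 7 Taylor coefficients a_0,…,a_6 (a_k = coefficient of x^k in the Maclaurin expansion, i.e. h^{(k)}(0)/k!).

f: a_k = 0, -3, 0, 9/2, 0, -81/40, 0, …
h₀=f(r): pull back L_f along r ⇒ L₀.
Differentiate: ansatz ord ≤ ord L₀ ⇒ L.
L = (57 + 144·x + 864·x^2 + 2304·x^3 + 2304·x^4) + (-12 - 48·x)·Dx + (1 + 8·x + 16·x^2)·Dx^2  (order 2).
h: a_k = -3, -12, 27/2, 108, 2079/8, 189/2, -45117/80, …
ICs: h(0) = -3, h′(0) = -12.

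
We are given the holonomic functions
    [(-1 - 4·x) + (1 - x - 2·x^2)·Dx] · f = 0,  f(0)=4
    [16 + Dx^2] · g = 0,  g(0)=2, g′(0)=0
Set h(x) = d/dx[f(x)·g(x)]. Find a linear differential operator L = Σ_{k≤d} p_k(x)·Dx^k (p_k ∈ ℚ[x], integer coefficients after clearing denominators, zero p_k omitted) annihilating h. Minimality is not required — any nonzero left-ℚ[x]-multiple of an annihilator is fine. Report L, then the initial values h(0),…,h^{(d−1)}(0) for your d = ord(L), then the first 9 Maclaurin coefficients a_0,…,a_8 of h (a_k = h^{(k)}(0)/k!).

f: a_k = 4, 4, 12, 20, 44, 84, 172, 340, 684, …
g: a_k = 2, 0, -16, 0, 64/3, 0, -512/45, 0, 1024/315, …
Product ⇒ symmetric product L₀, ord ≤ 2.
Derive L from L₀ (diff closure).
L = (4 - 128·x - 192·x^2 + 256·x^3 + 256·x^4) + (-5 - 12·x + 48·x^2 + 64·x^3)·Dx + (3 - 7·x - 10·x^2 + 16·x^3 + 16·x^4)·Dx^2  (order 2).
h: a_k = 8, -80, -72, -224/3, -1000/3, -13456/15, -89096/45, -1433536/315, -357384/35, …
ICs: h(0) = 8, h′(0) = -80.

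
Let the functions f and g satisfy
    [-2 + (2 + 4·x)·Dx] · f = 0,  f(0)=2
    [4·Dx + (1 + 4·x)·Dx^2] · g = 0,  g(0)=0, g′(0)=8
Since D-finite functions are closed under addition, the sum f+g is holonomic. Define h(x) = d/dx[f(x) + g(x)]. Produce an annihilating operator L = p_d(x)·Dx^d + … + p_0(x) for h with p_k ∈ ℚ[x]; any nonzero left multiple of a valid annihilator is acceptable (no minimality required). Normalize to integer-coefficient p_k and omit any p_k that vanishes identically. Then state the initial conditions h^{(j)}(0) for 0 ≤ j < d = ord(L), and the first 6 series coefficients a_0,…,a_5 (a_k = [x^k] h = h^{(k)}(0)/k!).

f: a_k = 2, 2, -1, 1, -5/4, 7/4, …
g: a_k = 0, 8, -16, 128/3, -128, 2048/5, …
Weyl lclm of L_f,L_g ⇒ L₀ (ord ≤ 3).
Differentiate: ansatz ord ≤ ord L₀ ⇒ L.
L = (20 + 16·x) + (29 + 104·x + 80·x^2)·Dx + (3 + 22·x + 48·x^2 + 32·x^3)·Dx^2  (order 2).
h: a_k = 10, -34, 131, -517, 8227/4, -32831/4, …
ICs: h(0) = 10, h′(0) = -34.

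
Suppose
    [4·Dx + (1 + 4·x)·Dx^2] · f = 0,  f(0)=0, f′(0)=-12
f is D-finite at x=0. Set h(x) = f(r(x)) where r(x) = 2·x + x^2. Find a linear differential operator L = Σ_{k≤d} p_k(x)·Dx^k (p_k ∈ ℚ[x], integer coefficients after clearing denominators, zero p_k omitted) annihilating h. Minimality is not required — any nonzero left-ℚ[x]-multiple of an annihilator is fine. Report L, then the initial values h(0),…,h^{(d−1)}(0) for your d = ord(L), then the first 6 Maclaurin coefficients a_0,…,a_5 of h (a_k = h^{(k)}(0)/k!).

L = (7 + 8·x + 4·x^2)·Dx + (1 + 9·x + 12·x^2 + 4·x^3)·Dx^2  (order 2).
h: a_k = 0, -24, 84, -416, 2328, -69504/5, …
ICs: h(0) = 0, h′(0) = -24.

f: a_k = 0, -12, 24, -64, 192, -3072/5, …
Change of var in L_f (x↦r) gives L₀.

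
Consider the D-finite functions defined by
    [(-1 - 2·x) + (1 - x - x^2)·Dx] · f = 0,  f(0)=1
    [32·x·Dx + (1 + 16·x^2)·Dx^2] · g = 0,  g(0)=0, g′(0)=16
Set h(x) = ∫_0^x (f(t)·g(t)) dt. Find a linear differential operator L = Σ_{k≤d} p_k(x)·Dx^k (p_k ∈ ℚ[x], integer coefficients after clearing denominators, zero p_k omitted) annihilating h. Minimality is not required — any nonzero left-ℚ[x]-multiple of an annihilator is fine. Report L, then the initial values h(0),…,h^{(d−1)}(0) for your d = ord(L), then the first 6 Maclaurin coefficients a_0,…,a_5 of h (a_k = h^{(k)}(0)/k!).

L = (2 + 32·x + 96·x^2)·Dx + (2 - 28·x + 64·x^2 + 96·x^3)·Dx^2 + (-1 + x - 15·x^2 + 16·x^3 + 16·x^4)·Dx^3  (order 3).
h: a_k = 0, 0, 8, 16/3, -40/3, -112/15, …
ICs: h(0) = 0, h′(0) = 0, h′′(0) = 16.

f: a_k = 1, 1, 2, 3, 5, 8, …
g: a_k = 0, 16, 0, -256/3, 0, 4096/5, …
f·g: L₀ = L_f ⊗_s L_g, ord ≤ 1·2.
h=∫h₀ ⇒ L = L₀·Dx.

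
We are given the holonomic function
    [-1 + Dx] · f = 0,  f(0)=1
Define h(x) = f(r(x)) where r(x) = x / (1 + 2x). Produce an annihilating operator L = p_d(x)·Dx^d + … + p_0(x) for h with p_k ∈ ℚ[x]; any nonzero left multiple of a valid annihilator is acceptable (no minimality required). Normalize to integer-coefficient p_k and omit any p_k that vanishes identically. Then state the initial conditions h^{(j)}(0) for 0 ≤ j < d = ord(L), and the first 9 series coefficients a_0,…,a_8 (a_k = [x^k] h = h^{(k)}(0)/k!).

L = -1 + (1 + 4·x + 4·x^2)·Dx  (order 1).
h: a_k = 1, 1, -3/2, 13/6, -71/24, 147/40, -2699/720, 9157/5040, 68731/13440, …
ICs: h(0) = 1.

f: a_k = 1, 1, 1/2, 1/6, 1/24, 1/120, 1/720, 1/5040, 1/40320, …
L₀ from L_f via x↦r, Dx↦r'^{-1}Dx.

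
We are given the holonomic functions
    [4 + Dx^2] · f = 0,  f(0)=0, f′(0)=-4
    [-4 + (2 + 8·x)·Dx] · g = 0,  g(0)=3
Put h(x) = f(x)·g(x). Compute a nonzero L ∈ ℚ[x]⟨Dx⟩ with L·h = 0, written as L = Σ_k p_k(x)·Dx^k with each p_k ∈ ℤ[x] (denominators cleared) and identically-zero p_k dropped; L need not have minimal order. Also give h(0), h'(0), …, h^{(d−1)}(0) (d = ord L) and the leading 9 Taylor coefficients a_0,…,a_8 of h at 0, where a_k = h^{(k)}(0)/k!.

f: a_k = 0, -4, 0, 8/3, 0, -8/15, 0, 16/315, 0, …
g: a_k = 3, 6, -6, 12, -30, 84, -252, 792, -2574, …
Sym-product of L_f,L_g gives L₀ (≤ ord 2).
L = (16 + 32·x + 64·x^2) + (-4 - 16·x)·Dx + (1 + 8·x + 16·x^2)·Dx^2  (order 2).
h: a_k = 0, -12, -24, 32, -32, 512/5, -1536/5, 97792/105, -61952/21, …
ICs: h(0) = 0, h′(0) = -12.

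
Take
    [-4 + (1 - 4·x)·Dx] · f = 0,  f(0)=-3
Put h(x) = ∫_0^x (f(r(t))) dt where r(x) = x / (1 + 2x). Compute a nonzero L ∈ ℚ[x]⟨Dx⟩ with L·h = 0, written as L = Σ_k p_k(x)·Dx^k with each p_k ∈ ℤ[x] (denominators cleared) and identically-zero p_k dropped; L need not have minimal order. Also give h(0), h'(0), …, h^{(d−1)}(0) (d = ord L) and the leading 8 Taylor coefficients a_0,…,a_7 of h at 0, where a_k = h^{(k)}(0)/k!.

f: a_k = -3, -12, -48, -192, -768, -3072, -12288, -49152, …
h₀=f(r): pull back L_f along r ⇒ L₀.
h=∫h₀ ⇒ L = L₀·Dx.
L = 4·Dx + (-1 + 4·x^2)·Dx^2  (order 2).
h: a_k = 0, -3, -6, -8, -12, -96/5, -32, -384/7, …
ICs: h(0) = 0, h′(0) = -3.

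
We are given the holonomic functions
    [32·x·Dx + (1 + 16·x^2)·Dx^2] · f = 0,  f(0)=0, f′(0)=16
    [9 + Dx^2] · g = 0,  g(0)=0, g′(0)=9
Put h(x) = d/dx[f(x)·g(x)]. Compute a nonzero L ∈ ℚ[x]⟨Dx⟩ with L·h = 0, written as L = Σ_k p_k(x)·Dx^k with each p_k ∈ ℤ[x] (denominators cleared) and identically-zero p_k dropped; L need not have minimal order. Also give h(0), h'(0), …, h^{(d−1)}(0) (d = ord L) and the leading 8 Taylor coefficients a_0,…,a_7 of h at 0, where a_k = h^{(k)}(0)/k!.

f: a_k = 0, 16, 0, -256/3, 0, 4096/5, 0, -65536/7, …
g: a_k = 0, 9, 0, -27/2, 0, 243/40, 0, -729/560, …
f·g: L₀ = L_f ⊗_s L_g, ord ≤ 2·2.
h=h₀': d/dx-closure on L₀ ⇒ L.
L = (2922993 + 113986656·x^2 + 3239661312·x^4 + 5952061440·x^6 + 4156489728·x^8 - 7644119040·x^10 + 110075314176·x^12) + (1760832·x + 128480256·x^3 + 1888911360·x^5 + 5308416000·x^7 + 15288238080·x^9 + 48922361856·x^11)·Dx + (341202 + 13887168·x^2 + 389230080·x^4 + 940474368·x^6 + 1603141632·x^8 + 3737124864·x^10 + 24461180928·x^12)·Dx^2 + (195648·x + 14275584·x^3 + 209879040·x^5 + 589824000·x^7 + 1698693120·x^9 + 5435817984·x^11)·Dx^3 + (1825 + 135776·x^2 + 3251968·x^4 + 31014912·x^6 + 126812160·x^8 + 509607936·x^10 + 1358954496·x^12)·Dx^4  (order 4).
h: a_k = 0, 288, 0, -3936, 0, 51732, 0, -766872, …
ICs: h(0) = 0, h′(0) = 288, h′′(0) = 0, h′′′(0) = -23616.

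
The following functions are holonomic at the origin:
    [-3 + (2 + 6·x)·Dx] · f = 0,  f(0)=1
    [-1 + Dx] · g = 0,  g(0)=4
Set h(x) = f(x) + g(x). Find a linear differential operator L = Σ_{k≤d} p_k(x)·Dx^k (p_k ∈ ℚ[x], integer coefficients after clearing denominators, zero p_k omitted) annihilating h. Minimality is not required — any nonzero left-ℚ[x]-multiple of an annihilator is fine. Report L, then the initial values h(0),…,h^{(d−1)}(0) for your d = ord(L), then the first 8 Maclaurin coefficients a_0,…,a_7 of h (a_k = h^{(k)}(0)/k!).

L = (15 + 18·x) + (-13 - 24·x - 36·x^2)·Dx + (-2 + 6·x + 36·x^2)·Dx^2  (order 2).
h: a_k = 5, 11/2, 7/8, 113/48, -1151/384, 25643/3840, -688649/46080, 22734377/645120, …
ICs: h(0) = 5, h′(0) = 11/2.

f: a_k = 1, 3/2, -9/8, 27/16, -405/128, 1701/256, -15309/1024, 72171/2048, …
g: a_k = 4, 4, 2, 2/3, 1/6, 1/30, 1/180, 1/1260, …
L₀ := lclm(L_f,L_g); ord L₀ ≤ 1+1.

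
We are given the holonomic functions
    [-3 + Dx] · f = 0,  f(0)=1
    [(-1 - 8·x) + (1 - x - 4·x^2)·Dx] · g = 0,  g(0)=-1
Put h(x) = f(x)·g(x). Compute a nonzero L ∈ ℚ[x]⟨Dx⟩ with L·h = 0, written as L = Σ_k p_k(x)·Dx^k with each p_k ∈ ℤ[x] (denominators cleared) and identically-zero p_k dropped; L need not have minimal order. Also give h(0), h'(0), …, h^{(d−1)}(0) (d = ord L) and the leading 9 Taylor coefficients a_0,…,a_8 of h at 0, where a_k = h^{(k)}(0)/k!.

f: a_k = 1, 3, 9/2, 9/2, 27/8, 81/40, 81/80, 243/560, 729/4480, …
g: a_k = -1, -1, -5, -9, -29, -65, -181, -441, -1165, …
Sym-product of L_f,L_g gives L₀ (≤ ord 1).
L = (4 + 5·x - 12·x^2) + (-1 + x + 4·x^2)·Dx  (order 1).
h: a_k = -1, -4, -25/2, -33, -691/8, -1102/5, -45353/80, -81141/56, -16651081/4480, …
ICs: h(0) = -1.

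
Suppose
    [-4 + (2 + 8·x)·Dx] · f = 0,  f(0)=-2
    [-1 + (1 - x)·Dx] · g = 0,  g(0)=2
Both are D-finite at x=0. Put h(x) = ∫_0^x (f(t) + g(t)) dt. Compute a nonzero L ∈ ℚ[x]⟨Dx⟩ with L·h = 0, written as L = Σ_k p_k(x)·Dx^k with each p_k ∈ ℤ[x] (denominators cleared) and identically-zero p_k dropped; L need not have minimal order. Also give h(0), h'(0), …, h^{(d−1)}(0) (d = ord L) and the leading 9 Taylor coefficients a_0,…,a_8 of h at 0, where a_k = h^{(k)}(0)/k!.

f: a_k = -2, -4, 4, -8, 20, -56, 168, -528, 1716, …
g: a_k = 2, 2, 2, 2, 2, 2, 2, 2, 2, …
f+g: L₀ = lclm(L_f,L_g), ord ≤ 1+1.
Integrate: L := L₀·Dx.
L = (8 + 12·x)·Dx + (-6 - 8·x - 36·x^2)·Dx^2 + (-1 + 3·x + 22·x^2 - 24·x^3)·Dx^3  (order 3).
h: a_k = 0, 0, -1, 2, -3/2, 22/5, -9, 170/7, -263/4, …
ICs: h(0) = 0, h′(0) = 0, h′′(0) = -2.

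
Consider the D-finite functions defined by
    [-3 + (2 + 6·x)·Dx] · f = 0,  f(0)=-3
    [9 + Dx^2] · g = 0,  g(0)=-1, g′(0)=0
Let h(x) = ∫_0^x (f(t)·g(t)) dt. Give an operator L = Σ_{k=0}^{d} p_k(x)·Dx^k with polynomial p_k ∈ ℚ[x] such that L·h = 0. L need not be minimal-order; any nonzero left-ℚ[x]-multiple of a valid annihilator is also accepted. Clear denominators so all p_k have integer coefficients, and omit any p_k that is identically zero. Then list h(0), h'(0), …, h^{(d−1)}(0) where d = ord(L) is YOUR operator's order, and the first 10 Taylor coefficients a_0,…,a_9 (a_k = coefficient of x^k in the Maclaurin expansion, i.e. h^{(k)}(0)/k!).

L = (63 + 216·x + 324·x^2)·Dx + (-12 - 36·x)·Dx^2 + (4 + 24·x + 36·x^2)·Dx^3  (order 3).
h: a_k = 0, 3, 9/4, -45/8, -243/64, 405/128, 1053/512, -84807/35840, 292329/81920, -10703421/1146880, …
ICs: h(0) = 0, h′(0) = 3, h′′(0) = 9/2.

f: a_k = -3, -9/2, 27/8, -81/16, 1215/128, -5103/256, 45927/1024, -216513/2048, 8444007/32768, -42220035/65536, …
g: a_k = -1, 0, 9/2, 0, -27/8, 0, 81/80, 0, -729/4480, 0, …
Product ⇒ symmetric product L₀, ord ≤ 2.
Integrate: L := L₀·Dx.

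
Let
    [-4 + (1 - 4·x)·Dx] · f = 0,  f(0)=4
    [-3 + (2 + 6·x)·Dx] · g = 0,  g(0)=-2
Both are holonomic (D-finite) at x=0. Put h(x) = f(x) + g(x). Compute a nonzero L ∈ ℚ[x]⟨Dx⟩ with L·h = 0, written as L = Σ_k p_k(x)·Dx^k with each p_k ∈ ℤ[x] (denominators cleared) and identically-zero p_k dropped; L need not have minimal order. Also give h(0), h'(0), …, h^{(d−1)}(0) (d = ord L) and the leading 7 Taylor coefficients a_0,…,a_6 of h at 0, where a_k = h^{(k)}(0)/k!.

f: a_k = 4, 16, 64, 256, 1024, 4096, 16384, …
g: a_k = -2, -3, 9/4, -27/8, 405/64, -1701/128, 15309/512, …
L₀ := lclm(L_f,L_g); ord L₀ ≤ 1+1.
L = (-228 - 432·x) + (137 + 696·x + 1296·x^2)·Dx + (-10 - 62·x + 192·x^2 + 864·x^3)·Dx^2  (order 2).
h: a_k = 2, 13, 265/4, 2021/8, 65941/64, 522587/128, 8403917/512, …
ICs: h(0) = 2, h′(0) = 13.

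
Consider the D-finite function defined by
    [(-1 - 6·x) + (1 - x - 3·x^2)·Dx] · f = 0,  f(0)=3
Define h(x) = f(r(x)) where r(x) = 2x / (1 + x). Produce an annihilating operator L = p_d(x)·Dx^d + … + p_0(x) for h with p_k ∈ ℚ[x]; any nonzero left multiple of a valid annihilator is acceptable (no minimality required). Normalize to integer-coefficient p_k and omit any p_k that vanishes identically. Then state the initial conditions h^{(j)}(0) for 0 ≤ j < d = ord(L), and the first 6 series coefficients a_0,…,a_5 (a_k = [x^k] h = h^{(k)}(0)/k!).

f: a_k = 3, 3, 12, 21, 57, 120, …
Substitute x→r, Dx→(1/r')Dx; clear ⇒ L₀.
L = (2 + 26·x) + (-1 - x + 13·x^2 + 13·x^3)·Dx  (order 1).
h: a_k = 3, 6, 42, 78, 546, 1014, …
ICs: h(0) = 3.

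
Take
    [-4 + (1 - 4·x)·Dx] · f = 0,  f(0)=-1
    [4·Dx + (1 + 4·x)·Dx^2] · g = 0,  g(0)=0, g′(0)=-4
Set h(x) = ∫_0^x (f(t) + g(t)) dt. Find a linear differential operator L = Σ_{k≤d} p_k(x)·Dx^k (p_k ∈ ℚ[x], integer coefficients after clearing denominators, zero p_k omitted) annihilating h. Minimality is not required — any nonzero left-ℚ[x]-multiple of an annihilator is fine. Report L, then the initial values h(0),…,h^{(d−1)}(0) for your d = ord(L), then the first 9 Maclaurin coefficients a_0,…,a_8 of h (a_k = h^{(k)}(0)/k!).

L = (160 + 128·x)·Dx^2 + (16 + 256·x + 256·x^2)·Dx^3 + (-3 - 4·x + 48·x^2 + 64·x^3)·Dx^4  (order 4).
h: a_k = 0, -1, -4, -8/3, -64/3, -192/5, -1024/5, -10240/21, -16384/7, …
ICs: h(0) = 0, h′(0) = -1, h′′(0) = -8, h′′′(0) = -16.

f: a_k = -1, -4, -16, -64, -256, -1024, -4096, -16384, -65536, …
g: a_k = 0, -4, 8, -64/3, 64, -1024/5, 2048/3, -16384/7, 8192, …
h₀=f+g: left-lcm gives L₀, ord ≤ 3.
∫: right-multiply L₀ by Dx.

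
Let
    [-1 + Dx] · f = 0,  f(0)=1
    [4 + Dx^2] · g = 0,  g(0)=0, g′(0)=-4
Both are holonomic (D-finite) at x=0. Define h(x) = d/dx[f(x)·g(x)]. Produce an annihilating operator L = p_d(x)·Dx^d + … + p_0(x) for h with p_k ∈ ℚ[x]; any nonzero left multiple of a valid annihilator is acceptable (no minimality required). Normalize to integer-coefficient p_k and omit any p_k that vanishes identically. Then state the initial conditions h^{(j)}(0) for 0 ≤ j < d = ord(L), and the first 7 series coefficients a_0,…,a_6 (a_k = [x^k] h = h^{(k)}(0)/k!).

L = 5 - 2·Dx + Dx^2  (order 2).
h: a_k = -4, -8, 2, 8, 19/6, -11/15, -139/180, …
ICs: h(0) = -4, h′(0) = -8.

f: a_k = 1, 1, 1/2, 1/6, 1/24, 1/120, 1/720, …
g: a_k = 0, -4, 0, 8/3, 0, -8/15, 0, …
Sym-product of L_f,L_g gives L₀ (≤ ord 2).
Derive L from L₀ (diff closure).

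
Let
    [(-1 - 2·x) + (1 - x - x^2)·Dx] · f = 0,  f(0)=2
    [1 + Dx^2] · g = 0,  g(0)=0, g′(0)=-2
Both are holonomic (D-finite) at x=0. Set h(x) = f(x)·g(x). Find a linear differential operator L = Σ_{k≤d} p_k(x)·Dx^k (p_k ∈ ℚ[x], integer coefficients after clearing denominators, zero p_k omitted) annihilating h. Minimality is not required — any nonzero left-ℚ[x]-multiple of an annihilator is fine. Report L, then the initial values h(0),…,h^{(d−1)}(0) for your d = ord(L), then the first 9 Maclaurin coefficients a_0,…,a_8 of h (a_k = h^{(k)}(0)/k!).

L = (1 + x + x^2) + (2 + 4·x)·Dx + (-1 + x + x^2)·Dx^2  (order 2).
h: a_k = 0, -4, -4, -22/3, -34/3, -187/10, -901/30, -61403/1260, -19849/252, …
ICs: h(0) = 0, h′(0) = -4.

f: a_k = 2, 2, 4, 6, 10, 16, 26, 42, 68, …
g: a_k = 0, -2, 0, 1/3, 0, -1/60, 0, 1/2520, 0, …
L₀ := L_f ⊗_s L_g (sym. prod.), ord ≤ 2.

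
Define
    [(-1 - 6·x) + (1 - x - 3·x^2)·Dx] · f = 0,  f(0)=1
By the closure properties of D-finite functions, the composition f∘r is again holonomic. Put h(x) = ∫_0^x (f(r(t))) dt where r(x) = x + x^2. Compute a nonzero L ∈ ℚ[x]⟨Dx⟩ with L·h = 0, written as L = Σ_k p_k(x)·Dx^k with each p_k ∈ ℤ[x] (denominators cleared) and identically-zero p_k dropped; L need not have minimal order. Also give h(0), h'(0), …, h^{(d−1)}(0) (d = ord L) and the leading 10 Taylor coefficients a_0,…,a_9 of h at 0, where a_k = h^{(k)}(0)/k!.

L = (1 + 8·x + 18·x^2 + 12·x^3)·Dx + (-1 + x + 4·x^2 + 6·x^3 + 3·x^4)·Dx^2  (order 2).
h: a_k = 0, 1, 1/2, 5/3, 15/4, 44/5, 137/6, 418/7, 1275/8, 3901/9, …
ICs: h(0) = 0, h′(0) = 1.

f: a_k = 1, 1, 4, 7, 19, 40, 97, 217, 508, 1159, …
L₀ from L_f via x↦r, Dx↦r'^{-1}Dx.
∫: right-multiply L₀ by Dx.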